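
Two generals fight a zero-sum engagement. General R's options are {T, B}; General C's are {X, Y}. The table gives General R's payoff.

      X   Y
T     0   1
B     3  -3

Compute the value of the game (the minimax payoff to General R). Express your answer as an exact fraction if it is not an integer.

3/7

Row minima: T → 0, B → -3; maximin = 0.
Column maxima: X → 3, Y → 1; minimax = 1.
0 ≠ 1, so there is no saddle point; optimal play is mixed.
Let General R play T with probability p. Expected payoff against X: 0p + 3(1−p) = −3p + 3; against Y: 1p + (-3)(1−p) = 4p − 3.
Setting these equal: −3p + 3 = 4p − 3 ⇒ −7p = -6 ⇒ p = 6/7, and the value is (-3)·(6/7) + 3 = 3/7.
For General C: with q = P(X), equating T's and B's payoffs gives −q + 1 = 6q − 3 ⇒ q = 4/7.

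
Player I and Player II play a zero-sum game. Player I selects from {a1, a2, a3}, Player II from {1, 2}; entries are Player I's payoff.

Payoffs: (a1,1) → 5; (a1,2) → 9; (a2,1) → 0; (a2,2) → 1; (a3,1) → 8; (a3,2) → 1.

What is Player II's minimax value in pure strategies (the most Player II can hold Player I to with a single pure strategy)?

8

Column maxima: 1 → 8, 2 → 9.
The smallest of these is 8.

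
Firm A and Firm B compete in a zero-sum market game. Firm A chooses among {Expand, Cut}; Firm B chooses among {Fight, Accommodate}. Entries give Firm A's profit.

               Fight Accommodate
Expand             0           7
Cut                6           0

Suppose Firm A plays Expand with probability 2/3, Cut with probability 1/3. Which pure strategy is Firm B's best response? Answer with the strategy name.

If Firm B plays Fight, Firm A's expected payoff is (2/3)·0 + (1/3)·6 = 2.
If Firm B plays Accommodate, Firm A's expected payoff is (2/3)·7 + (1/3)·0 = 14/3.
Firm B minimizes Firm A's payoff; the smallest is 2, so the best response is Fight.

Fight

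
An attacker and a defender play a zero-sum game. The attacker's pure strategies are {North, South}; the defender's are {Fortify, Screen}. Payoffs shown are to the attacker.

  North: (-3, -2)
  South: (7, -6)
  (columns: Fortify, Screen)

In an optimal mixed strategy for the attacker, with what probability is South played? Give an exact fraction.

Row minima: North → -3, South → -6; maximin = -3.
Column maxima: Fortify → 7, Screen → -2; minimax = -2.
-3 ≠ -2, so there is no saddle point; optimal play is mixed.
Let the attacker play North with probability p. Expected payoff against Fortify: (-3)p + 7(1−p) = −10p + 7; against Screen: (-2)p + (-6)(1−p) = 4p − 6.
Setting these equal: −10p + 7 = 4p − 6 ⇒ −14p = -13 ⇒ p = 13/14, and the value is (-10)·(13/14) + 7 = -16/7.
For the defender: with q = P(Fortify), equating North's and South's payoffs gives −q − 2 = 13q − 6 ⇒ q = 2/7.

1/14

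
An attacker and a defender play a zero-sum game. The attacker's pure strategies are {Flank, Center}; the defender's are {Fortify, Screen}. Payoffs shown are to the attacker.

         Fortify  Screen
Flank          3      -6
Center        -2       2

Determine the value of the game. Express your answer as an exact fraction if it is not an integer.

-6/13

Row minima: Flank → -6, Center → -2; maximin = -2.
Column maxima: Fortify → 3, Screen → 2; minimax = 2.
-2 ≠ 2, so there is no saddle point; optimal play is mixed.
Let the attacker play Flank with probability p. Expected payoff against Fortify: 3p + (-2)(1−p) = 5p − 2; against Screen: (-6)p + 2(1−p) = −8p + 2.
Setting these equal: 5p − 2 = −8p + 2 ⇒ 13p = 4 ⇒ p = 4/13, and the value is (5)·(4/13) − 2 = -6/13.
For the defender: with q = P(Fortify), equating Flank's and Center's payoffs gives 9q − 6 = −4q + 2 ⇒ q = 8/13.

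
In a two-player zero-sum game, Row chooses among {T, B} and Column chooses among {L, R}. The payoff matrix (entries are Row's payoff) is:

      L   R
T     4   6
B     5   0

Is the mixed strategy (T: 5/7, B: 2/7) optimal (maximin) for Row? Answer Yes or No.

Yes

Against L this mix gives (5/7)·4 + (2/7)·5 = 30/7.
Against R this mix gives (5/7)·6 + (2/7)·0 = 30/7.
All of Column's active replies (L, R) yield 30/7, and no column does worse for Row. The mix makes Column indifferent and guarantees 30/7, so it is optimal.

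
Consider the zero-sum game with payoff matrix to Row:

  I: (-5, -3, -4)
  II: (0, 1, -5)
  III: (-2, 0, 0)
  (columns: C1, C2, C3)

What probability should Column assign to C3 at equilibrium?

2/7

Row minima: I → -5, II → -5, III → -2; maximin = -2.
Column maxima: C1 → 0, C2 → 1, C3 → 0; minimax = 0.
-2 ≠ 0, so there is no saddle point; optimal play is mixed.
I is strictly dominated by III, so Row never plays it.
C2 is strictly dominated by C1 (it gives Row strictly more in every row), so Column never plays it.
On the remaining 2×2 (II, III vs C1, C3):
Let Row play II with probability p. Expected payoff against C1: 0p + (-2)(1−p) = 2p − 2; against C3: (-5)p + 0(1−p) = −5p.
Setting these equal: 2p − 2 = −5p ⇒ 7p = 2 ⇒ p = 2/7, and the value is (2)·(2/7) − 2 = -10/7.
For Column: with q = P(C1), equating II's and III's payoffs gives 5q − 5 = −2q ⇒ q = 5/7.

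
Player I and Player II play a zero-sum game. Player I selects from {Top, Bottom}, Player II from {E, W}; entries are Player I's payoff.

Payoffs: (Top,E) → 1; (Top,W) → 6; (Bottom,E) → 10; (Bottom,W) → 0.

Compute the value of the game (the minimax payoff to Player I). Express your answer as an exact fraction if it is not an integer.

4

Row minima: Top → 1, Bottom → 0; maximin = 1.
Column maxima: E → 10, W → 6; minimax = 6.
1 ≠ 6, so there is no saddle point; optimal play is mixed.
Let Player I play Top with probability p. Expected payoff against E: 1p + 10(1−p) = −9p + 10; against W: 6p + 0(1−p) = 6p.
Setting these equal: −9p + 10 = 6p ⇒ −15p = -10 ⇒ p = 2/3, and the value is (-9)·(2/3) + 10 = 4.
For Player II: with q = P(E), equating Top's and Bottom's payoffs gives −5q + 6 = 10q ⇒ q = 2/5.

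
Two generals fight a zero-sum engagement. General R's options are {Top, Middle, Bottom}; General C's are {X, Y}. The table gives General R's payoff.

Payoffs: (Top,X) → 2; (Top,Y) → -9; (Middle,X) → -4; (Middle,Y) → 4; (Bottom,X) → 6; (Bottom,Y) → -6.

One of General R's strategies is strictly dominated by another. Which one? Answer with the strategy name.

Bottom gives a strictly higher payoff than Top against every column: 6 > 2, -6 > -9.
So Top is strictly dominated and General R never plays it.

Top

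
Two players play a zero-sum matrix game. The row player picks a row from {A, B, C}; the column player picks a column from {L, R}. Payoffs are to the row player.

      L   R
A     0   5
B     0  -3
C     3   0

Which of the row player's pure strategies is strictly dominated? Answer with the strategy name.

B

C gives a strictly higher payoff than B against every column: 3 > 0, 0 > -3.
So B is strictly dominated and the row player never plays it.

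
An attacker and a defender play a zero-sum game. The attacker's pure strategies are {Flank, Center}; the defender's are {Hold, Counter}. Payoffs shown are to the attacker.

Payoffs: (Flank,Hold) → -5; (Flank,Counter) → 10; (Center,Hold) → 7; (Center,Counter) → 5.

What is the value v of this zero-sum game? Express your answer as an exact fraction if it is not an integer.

95/17

Row minima: Flank → -5, Center → 5; maximin = 5.
Column maxima: Hold → 7, Counter → 10; minimax = 7.
5 ≠ 7, so there is no saddle point; optimal play is mixed.
Let the attacker play Flank with probability p. Expected payoff against Hold: (-5)p + 7(1−p) = −12p + 7; against Counter: 10p + 5(1−p) = 5p + 5.
Setting these equal: −12p + 7 = 5p + 5 ⇒ −17p = -2 ⇒ p = 2/17, and the value is (-12)·(2/17) + 7 = 95/17.
For the defender: with q = P(Hold), equating Flank's and Center's payoffs gives −15q + 10 = 2q + 5 ⇒ q = 5/17.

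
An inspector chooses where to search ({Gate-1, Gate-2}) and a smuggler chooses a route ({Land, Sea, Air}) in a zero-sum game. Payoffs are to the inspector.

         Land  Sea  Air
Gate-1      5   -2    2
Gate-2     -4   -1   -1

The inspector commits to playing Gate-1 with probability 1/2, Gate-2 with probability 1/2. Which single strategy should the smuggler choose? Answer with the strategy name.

If the smuggler plays Land, the inspector's expected payoff is (1/2)·5 + (1/2)·(-4) = 1/2.
If the smuggler plays Sea, the inspector's expected payoff is (1/2)·(-2) + (1/2)·(-1) = -3/2.
If the smuggler plays Air, the inspector's expected payoff is (1/2)·2 + (1/2)·(-1) = 1/2.
The smuggler minimizes the inspector's payoff; the smallest is -3/2, so the best response is Sea.

Sea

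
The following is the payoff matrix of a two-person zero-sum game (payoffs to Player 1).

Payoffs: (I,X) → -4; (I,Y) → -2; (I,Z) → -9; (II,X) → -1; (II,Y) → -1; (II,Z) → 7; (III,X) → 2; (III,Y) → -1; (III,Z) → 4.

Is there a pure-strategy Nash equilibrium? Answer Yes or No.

Row minima: I → -9, II → -1, III → -1; maximin = -1.
Column maxima: X → 2, Y → -1, Z → 7; minimax = -1.
maximin = minimax = -1, so a saddle point exists.

Yes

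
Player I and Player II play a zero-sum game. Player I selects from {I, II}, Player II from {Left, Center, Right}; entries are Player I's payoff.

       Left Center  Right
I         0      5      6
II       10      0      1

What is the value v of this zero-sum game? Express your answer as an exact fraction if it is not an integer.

Row minima: I → 0, II → 0; maximin = 0.
Column maxima: Left → 10, Center → 5, Right → 6; minimax = 5.
0 ≠ 5, so there is no saddle point; optimal play is mixed.
Right is strictly dominated by Center (it gives Player I strictly more in every row), so Player II never plays it.
On the remaining 2×2 (I, II vs Left, Center):
Let Player I play I with probability p. Expected payoff against Left: 0p + 10(1−p) = −10p + 10; against Center: 5p + 0(1−p) = 5p.
Setting these equal: −10p + 10 = 5p ⇒ −15p = -10 ⇒ p = 2/3, and the value is (-10)·(2/3) + 10 = 10/3.
For Player II: with q = P(Left), equating I's and II's payoffs gives −5q + 5 = 10q ⇒ q = 1/3.

10/3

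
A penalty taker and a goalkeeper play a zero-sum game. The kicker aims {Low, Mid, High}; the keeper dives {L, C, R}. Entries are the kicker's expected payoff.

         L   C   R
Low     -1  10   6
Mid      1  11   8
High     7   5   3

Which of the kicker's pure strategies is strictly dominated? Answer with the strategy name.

Mid gives a strictly higher payoff than Low against every column: 1 > -1, 11 > 10, 8 > 6.
So Low is strictly dominated and the kicker never plays it.

Low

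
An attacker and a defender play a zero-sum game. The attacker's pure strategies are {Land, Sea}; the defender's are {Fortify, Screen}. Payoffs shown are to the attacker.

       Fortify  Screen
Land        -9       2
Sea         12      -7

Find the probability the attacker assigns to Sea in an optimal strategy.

11/30

Row minima: Land → -9, Sea → -7; maximin = -7.
Column maxima: Fortify → 12, Screen → 2; minimax = 2.
-7 ≠ 2, so there is no saddle point; optimal play is mixed.
Let the attacker play Land with probability p. Expected payoff against Fortify: (-9)p + 12(1−p) = −21p + 12; against Screen: 2p + (-7)(1−p) = 9p − 7.
Setting these equal: −21p + 12 = 9p − 7 ⇒ −30p = -19 ⇒ p = 19/30, and the value is (-21)·(19/30) + 12 = -13/10.
For the defender: with q = P(Fortify), equating Land's and Sea's payoffs gives −11q + 2 = 19q − 7 ⇒ q = 3/10.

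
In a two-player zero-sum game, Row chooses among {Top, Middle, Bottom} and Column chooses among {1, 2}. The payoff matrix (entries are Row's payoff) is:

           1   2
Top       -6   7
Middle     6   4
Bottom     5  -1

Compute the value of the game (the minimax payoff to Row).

Row minima: Top → -6, Middle → 4, Bottom → -1; maximin = 4.
Column maxima: 1 → 6, 2 → 7; minimax = 6.
4 ≠ 6, so there is no saddle point; optimal play is mixed.
Bottom is strictly dominated by Middle, so Row never plays it.
On the remaining 2×2 (Top, Middle vs 1, 2):
Let Row play Top with probability p. Expected payoff against 1: (-6)p + 6(1−p) = −12p + 6; against 2: 7p + 4(1−p) = 3p + 4.
Setting these equal: −12p + 6 = 3p + 4 ⇒ −15p = -2 ⇒ p = 2/15, and the value is (-12)·(2/15) + 6 = 22/5.
For Column: with q = P(1), equating Top's and Middle's payoffs gives −13q + 7 = 2q + 4 ⇒ q = 1/5.

22/5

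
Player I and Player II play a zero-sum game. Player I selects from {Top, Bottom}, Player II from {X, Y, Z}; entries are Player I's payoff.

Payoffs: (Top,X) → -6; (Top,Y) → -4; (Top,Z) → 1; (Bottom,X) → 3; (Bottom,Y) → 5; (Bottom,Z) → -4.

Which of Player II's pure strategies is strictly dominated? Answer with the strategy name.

Y

X holds Player I's payoff strictly below Y in every row: -6 < -4, 3 < 5.
So Y is strictly dominated for Player II.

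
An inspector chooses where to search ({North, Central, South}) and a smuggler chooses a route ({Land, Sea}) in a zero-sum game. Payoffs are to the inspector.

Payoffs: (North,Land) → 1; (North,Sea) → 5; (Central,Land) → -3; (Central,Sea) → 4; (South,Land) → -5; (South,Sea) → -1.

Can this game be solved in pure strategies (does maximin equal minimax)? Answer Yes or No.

Yes

Row minima: North → 1, Central → -3, South → -5; maximin = 1.
Column maxima: Land → 1, Sea → 5; minimax = 1.
maximin = minimax = 1, so a saddle point exists.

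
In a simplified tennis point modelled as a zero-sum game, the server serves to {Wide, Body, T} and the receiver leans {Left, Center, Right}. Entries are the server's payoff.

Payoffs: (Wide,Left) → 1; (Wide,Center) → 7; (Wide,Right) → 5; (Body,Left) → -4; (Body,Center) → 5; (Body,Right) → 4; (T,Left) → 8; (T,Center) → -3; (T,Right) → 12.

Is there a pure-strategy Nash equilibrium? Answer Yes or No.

Row minima: Wide → 1, Body → -4, T → -3; maximin = 1.
Column maxima: Left → 8, Center → 7, Right → 12; minimax = 7.
1 ≠ 7, so no pure-strategy equilibrium exists.

No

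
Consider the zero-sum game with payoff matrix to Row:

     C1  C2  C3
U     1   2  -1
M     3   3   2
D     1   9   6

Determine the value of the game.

8/3

Row minima: U → -1, M → 2, D → 1; maximin = 2.
Column maxima: C1 → 3, C2 → 9, C3 → 6; minimax = 3.
2 ≠ 3, so there is no saddle point; optimal play is mixed.
U is strictly dominated by M, so Row never plays it.
C2 is strictly dominated by C3 (it gives Row strictly more in every row), so Column never plays it.
On the remaining 2×2 (M, D vs C1, C3):
Let Row play M with probability p. Expected payoff against C1: 3p + 1(1−p) = 2p + 1; against C3: 2p + 6(1−p) = −4p + 6.
Setting these equal: 2p + 1 = −4p + 6 ⇒ 6p = 5 ⇒ p = 5/6, and the value is (2)·(5/6) + 1 = 8/3.
For Column: with q = P(C1), equating M's and D's payoffs gives q + 2 = −5q + 6 ⇒ q = 2/3.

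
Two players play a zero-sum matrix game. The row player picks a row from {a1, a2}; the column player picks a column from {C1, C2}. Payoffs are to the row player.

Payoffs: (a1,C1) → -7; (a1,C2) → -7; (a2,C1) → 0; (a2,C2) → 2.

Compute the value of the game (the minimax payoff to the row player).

0

Row minima: a1 → -7, a2 → 0; maximin = 0.
Column maxima: C1 → 0, C2 → 2; minimax = 0.
Since maximin = minimax = 0, there is a saddle point and the value is 0.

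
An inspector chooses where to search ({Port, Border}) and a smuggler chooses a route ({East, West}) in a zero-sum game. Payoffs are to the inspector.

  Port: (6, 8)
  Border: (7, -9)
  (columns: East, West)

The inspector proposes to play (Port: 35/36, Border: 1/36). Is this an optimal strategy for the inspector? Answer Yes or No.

No

Against East this mix gives (35/36)·6 + (1/36)·7 = 217/36.
Against West this mix gives (35/36)·8 + (1/36)·(-9) = 271/36.
The smuggler will play East, holding the inspector to 217/36. Shifting weight toward the row that does better against East would raise this floor (the equalizing mix achieves 55/9 against both East and West), so the proposed strategy is not optimal.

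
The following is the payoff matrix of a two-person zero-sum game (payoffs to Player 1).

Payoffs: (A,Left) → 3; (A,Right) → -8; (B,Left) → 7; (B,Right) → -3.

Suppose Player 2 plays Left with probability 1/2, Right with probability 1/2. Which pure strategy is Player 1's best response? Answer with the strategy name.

B

Expected payoff of A: (1/2)·3 + (1/2)·(-8) = -5/2.
Expected payoff of B: (1/2)·7 + (1/2)·(-3) = 2.
The largest is 2, so Player 1's best response is B.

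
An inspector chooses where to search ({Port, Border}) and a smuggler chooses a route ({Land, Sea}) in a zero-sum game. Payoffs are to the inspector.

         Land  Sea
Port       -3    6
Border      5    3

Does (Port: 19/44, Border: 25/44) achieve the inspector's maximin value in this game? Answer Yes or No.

No

Against Land this mix gives (19/44)·(-3) + (25/44)·5 = 17/11.
Against Sea this mix gives (19/44)·6 + (25/44)·3 = 189/44.
The smuggler will play Land, holding the inspector to 17/11. Shifting weight toward the row that does better against Land would raise this floor (the equalizing mix achieves 39/11 against both Land and Sea), so the proposed strategy is not optimal.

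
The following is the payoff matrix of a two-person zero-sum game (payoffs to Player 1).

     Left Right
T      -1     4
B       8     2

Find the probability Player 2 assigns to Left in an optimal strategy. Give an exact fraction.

2/11

Row minima: T → -1, B → 2; maximin = 2.
Column maxima: Left → 8, Right → 4; minimax = 4.
2 ≠ 4, so there is no saddle point; optimal play is mixed.
Let Player 1 play T with probability p. Expected payoff against Left: (-1)p + 8(1−p) = −9p + 8; against Right: 4p + 2(1−p) = 2p + 2.
Setting these equal: −9p + 8 = 2p + 2 ⇒ −11p = -6 ⇒ p = 6/11, and the value is (-9)·(6/11) + 8 = 34/11.
For Player 2: with q = P(Left), equating T's and B's payoffs gives −5q + 4 = 6q + 2 ⇒ q = 2/11.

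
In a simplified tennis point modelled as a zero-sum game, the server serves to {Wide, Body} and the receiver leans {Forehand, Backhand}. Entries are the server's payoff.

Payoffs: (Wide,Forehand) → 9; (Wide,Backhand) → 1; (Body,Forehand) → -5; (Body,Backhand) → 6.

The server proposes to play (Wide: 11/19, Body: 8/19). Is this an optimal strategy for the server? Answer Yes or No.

Against Forehand this mix gives (11/19)·9 + (8/19)·(-5) = 59/19.
Against Backhand this mix gives (11/19)·1 + (8/19)·6 = 59/19.
All of the receiver's active replies (Forehand, Backhand) yield 59/19, and no column does worse for the server. The mix makes the receiver indifferent and guarantees 59/19, so it is optimal.

Yes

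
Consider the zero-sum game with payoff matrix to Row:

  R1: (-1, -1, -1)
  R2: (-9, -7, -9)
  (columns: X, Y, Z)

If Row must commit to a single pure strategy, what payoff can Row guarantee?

-1

Row minima: R1 → -1, R2 → -9.
The best of these is -1.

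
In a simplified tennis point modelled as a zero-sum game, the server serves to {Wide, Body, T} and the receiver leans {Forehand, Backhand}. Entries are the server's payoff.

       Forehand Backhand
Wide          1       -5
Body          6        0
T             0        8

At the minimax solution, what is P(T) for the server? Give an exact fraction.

Row minima: Wide → -5, Body → 0, T → 0; maximin = 0.
Column maxima: Forehand → 6, Backhand → 8; minimax = 6.
0 ≠ 6, so there is no saddle point; optimal play is mixed.
Wide is strictly dominated by Body, so the server never plays it.
On the remaining 2×2 (Body, T vs Forehand, Backhand):
Let the server play Body with probability p. Expected payoff against Forehand: 6p + 0(1−p) = 6p; against Backhand: 0p + 8(1−p) = −8p + 8.
Setting these equal: 6p = −8p + 8 ⇒ 14p = 8 ⇒ p = 4/7, and the value is (6)·(4/7) = 24/7.
For the receiver: with q = P(Forehand), equating Body's and T's payoffs gives 6q = −8q + 8 ⇒ q = 4/7.

3/7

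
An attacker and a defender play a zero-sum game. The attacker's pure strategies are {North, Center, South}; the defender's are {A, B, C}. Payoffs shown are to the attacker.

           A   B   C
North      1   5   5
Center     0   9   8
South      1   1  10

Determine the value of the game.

1

Row minima: North → 1, Center → 0, South → 1; maximin = 1.
Column maxima: A → 1, B → 9, C → 10; minimax = 1.
Since maximin = minimax = 1, there is a saddle point and the value is 1.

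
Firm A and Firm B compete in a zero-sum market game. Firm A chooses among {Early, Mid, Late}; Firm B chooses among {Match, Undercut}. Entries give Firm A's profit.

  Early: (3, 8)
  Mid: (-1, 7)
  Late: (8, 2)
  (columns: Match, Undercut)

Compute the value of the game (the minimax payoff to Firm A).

58/11

Row minima: Early → 3, Mid → -1, Late → 2; maximin = 3.
Column maxima: Match → 8, Undercut → 8; minimax = 8.
3 ≠ 8, so there is no saddle point; optimal play is mixed.
Mid is strictly dominated by Early, so Firm A never plays it.
On the remaining 2×2 (Early, Late vs Match, Undercut):
Let Firm A play Early with probability p. Expected payoff against Match: 3p + 8(1−p) = −5p + 8; against Undercut: 8p + 2(1−p) = 6p + 2.
Setting these equal: −5p + 8 = 6p + 2 ⇒ −11p = -6 ⇒ p = 6/11, and the value is (-5)·(6/11) + 8 = 58/11.
For Firm B: with q = P(Match), equating Early's and Late's payoffs gives −5q + 8 = 6q + 2 ⇒ q = 6/11.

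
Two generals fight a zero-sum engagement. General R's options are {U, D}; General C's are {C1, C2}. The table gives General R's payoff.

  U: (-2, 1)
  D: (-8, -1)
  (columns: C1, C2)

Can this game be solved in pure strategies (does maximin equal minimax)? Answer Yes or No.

Row minima: U → -2, D → -8; maximin = -2.
Column maxima: C1 → -2, C2 → 1; minimax = -2.
maximin = minimax = -2, so a saddle point exists.

Yes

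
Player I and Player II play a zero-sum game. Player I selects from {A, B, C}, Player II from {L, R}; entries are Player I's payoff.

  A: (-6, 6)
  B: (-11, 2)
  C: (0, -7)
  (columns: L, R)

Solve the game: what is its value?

-42/19

Row minima: A → -6, B → -11, C → -7; maximin = -6.
Column maxima: L → 0, R → 6; minimax = 0.
-6 ≠ 0, so there is no saddle point; optimal play is mixed.
B is strictly dominated by A, so Player I never plays it.
On the remaining 2×2 (A, C vs L, R):
Let Player I play A with probability p. Expected payoff against L: (-6)p + 0(1−p) = −6p; against R: 6p + (-7)(1−p) = 13p − 7.
Setting these equal: −6p = 13p − 7 ⇒ −19p = -7 ⇒ p = 7/19, and the value is (-6)·(7/19) = -42/19.
For Player II: with q = P(L), equating A's and C's payoffs gives −12q + 6 = 7q − 7 ⇒ q = 13/19.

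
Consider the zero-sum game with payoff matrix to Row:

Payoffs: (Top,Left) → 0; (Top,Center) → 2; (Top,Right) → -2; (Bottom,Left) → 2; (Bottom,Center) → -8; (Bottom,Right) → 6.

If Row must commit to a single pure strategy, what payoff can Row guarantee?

-2

Row minima: Top → -2, Bottom → -8.
The best of these is -2.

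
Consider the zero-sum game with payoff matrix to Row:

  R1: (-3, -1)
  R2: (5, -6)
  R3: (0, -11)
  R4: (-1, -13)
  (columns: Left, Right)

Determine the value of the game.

-23/13

Row minima: R1 → -3, R2 → -6, R3 → -11, R4 → -13; maximin = -3.
Column maxima: Left → 5, Right → -1; minimax = -1.
-3 ≠ -1, so there is no saddle point; optimal play is mixed.
R3 is strictly dominated by R2, so Row never plays it.
R4 is strictly dominated by R2, so Row never plays it.
On the remaining 2×2 (R1, R2 vs Left, Right):
Let Row play R1 with probability p. Expected payoff against Left: (-3)p + 5(1−p) = −8p + 5; against Right: (-1)p + (-6)(1−p) = 5p − 6.
Setting these equal: −8p + 5 = 5p − 6 ⇒ −13p = -11 ⇒ p = 11/13, and the value is (-8)·(11/13) + 5 = -23/13.
For Column: with q = P(Left), equating R1's and R2's payoffs gives −2q − 1 = 11q − 6 ⇒ q = 5/13.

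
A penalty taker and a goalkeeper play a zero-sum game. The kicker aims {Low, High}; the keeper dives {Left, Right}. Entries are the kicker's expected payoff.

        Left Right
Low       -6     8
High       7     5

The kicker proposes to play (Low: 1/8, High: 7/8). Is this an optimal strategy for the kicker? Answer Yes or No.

Against Left this mix gives (1/8)·(-6) + (7/8)·7 = 43/8.
Against Right this mix gives (1/8)·8 + (7/8)·5 = 43/8.
All of the keeper's active replies (Left, Right) yield 43/8, and no column does worse for the kicker. The mix makes the keeper indifferent and guarantees 43/8, so it is optimal.

Yes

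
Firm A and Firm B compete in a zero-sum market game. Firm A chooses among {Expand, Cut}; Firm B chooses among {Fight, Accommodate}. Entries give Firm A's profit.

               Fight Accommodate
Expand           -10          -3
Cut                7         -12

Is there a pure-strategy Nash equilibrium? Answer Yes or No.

No

Row minima: Expand → -10, Cut → -12; maximin = -10.
Column maxima: Fight → 7, Accommodate → -3; minimax = -3.
-10 ≠ -3, so no pure-strategy equilibrium exists.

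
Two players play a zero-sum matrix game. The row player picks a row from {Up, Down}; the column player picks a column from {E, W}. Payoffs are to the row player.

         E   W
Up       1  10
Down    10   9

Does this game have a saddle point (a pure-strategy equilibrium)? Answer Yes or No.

No

Row minima: Up → 1, Down → 9; maximin = 9.
Column maxima: E → 10, W → 10; minimax = 10.
9 ≠ 10, so no pure-strategy equilibrium exists.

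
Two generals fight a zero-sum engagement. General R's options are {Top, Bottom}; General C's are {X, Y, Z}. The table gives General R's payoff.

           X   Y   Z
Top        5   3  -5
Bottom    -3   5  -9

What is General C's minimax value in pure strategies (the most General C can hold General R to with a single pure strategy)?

-5

Column maxima: X → 5, Y → 5, Z → -5.
The smallest of these is -5.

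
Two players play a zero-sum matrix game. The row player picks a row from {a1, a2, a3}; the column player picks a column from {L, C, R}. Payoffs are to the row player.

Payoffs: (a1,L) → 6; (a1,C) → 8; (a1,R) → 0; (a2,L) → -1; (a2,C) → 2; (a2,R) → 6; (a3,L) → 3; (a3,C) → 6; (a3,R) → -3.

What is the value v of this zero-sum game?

Row minima: a1 → 0, a2 → -1, a3 → -3; maximin = 0.
Column maxima: L → 6, C → 8, R → 6; minimax = 6.
0 ≠ 6, so there is no saddle point; optimal play is mixed.
a3 is strictly dominated by a1, so the row player never plays it.
C is strictly dominated by L (it gives the row player strictly more in every row), so the column player never plays it.
On the remaining 2×2 (a1, a2 vs L, R):
Let the row player play a1 with probability p. Expected payoff against L: 6p + (-1)(1−p) = 7p − 1; against R: 0p + 6(1−p) = −6p + 6.
Setting these equal: 7p − 1 = −6p + 6 ⇒ 13p = 7 ⇒ p = 7/13, and the value is (7)·(7/13) − 1 = 36/13.
For the column player: with q = P(L), equating a1's and a2's payoffs gives 6q = −7q + 6 ⇒ q = 6/13.

36/13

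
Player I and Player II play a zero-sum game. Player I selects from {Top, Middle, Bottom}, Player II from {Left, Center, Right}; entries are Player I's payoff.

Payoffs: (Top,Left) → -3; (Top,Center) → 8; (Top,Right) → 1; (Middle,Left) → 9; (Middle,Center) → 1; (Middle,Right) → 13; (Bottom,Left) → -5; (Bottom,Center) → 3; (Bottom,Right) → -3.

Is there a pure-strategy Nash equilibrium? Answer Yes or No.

Row minima: Top → -3, Middle → 1, Bottom → -5; maximin = 1.
Column maxima: Left → 9, Center → 8, Right → 13; minimax = 8.
1 ≠ 8, so no pure-strategy equilibrium exists.

No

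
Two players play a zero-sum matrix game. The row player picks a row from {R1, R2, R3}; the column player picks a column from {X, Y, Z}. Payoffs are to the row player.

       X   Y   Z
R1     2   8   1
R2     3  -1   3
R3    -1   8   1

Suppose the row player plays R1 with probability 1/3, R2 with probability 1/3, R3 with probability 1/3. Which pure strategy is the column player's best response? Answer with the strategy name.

If the column player plays X, the row player's expected payoff is (1/3)·2 + (1/3)·3 + (1/3)·(-1) = 4/3.
If the column player plays Y, the row player's expected payoff is (1/3)·8 + (1/3)·(-1) + (1/3)·8 = 5.
If the column player plays Z, the row player's expected payoff is (1/3)·1 + (1/3)·3 + (1/3)·1 = 5/3.
The column player minimizes the row player's payoff; the smallest is 4/3, so the best response is X.

X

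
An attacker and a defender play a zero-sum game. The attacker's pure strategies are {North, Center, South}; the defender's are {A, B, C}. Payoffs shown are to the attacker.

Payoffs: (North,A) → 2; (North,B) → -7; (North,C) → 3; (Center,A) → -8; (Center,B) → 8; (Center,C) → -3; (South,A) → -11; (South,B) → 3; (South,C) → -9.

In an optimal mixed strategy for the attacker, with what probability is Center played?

9/25

Row minima: North → -7, Center → -8, South → -11; maximin = -7.
Column maxima: A → 2, B → 8, C → 3; minimax = 2.
-7 ≠ 2, so there is no saddle point; optimal play is mixed.
South is strictly dominated by Center, so the attacker never plays it.
C is strictly dominated by A (it gives the attacker strictly more in every row), so the defender never plays it.
On the remaining 2×2 (North, Center vs A, B):
Let the attacker play North with probability p. Expected payoff against A: 2p + (-8)(1−p) = 10p − 8; against B: (-7)p + 8(1−p) = −15p + 8.
Setting these equal: 10p − 8 = −15p + 8 ⇒ 25p = 16 ⇒ p = 16/25, and the value is (10)·(16/25) − 8 = -8/5.
For the defender: with q = P(A), equating North's and Center's payoffs gives 9q − 7 = −16q + 8 ⇒ q = 3/5.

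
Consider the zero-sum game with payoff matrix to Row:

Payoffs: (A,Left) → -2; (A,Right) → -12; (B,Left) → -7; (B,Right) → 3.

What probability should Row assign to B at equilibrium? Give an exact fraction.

Row minima: A → -12, B → -7; maximin = -7.
Column maxima: Left → -2, Right → 3; minimax = -2.
-7 ≠ -2, so there is no saddle point; optimal play is mixed.
Let Row play A with probability p. Expected payoff against Left: (-2)p + (-7)(1−p) = 5p − 7; against Right: (-12)p + 3(1−p) = −15p + 3.
Setting these equal: 5p − 7 = −15p + 3 ⇒ 20p = 10 ⇒ p = 1/2, and the value is (5)·(1/2) − 7 = -9/2.
For Column: with q = P(Left), equating A's and B's payoffs gives 10q − 12 = −10q + 3 ⇒ q = 3/4.

1/2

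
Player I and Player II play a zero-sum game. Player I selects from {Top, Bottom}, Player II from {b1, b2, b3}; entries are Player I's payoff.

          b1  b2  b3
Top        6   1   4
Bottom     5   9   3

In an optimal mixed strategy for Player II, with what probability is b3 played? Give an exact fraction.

8/9

Row minima: Top → 1, Bottom → 3; maximin = 3.
Column maxima: b1 → 6, b2 → 9, b3 → 4; minimax = 4.
3 ≠ 4, so there is no saddle point; optimal play is mixed.
b1 is strictly dominated by b3 (it gives Player I strictly more in every row), so Player II never plays it.
On the remaining 2×2 (Top, Bottom vs b2, b3):
Let Player I play Top with probability p. Expected payoff against b2: 1p + 9(1−p) = −8p + 9; against b3: 4p + 3(1−p) = p + 3.
Setting these equal: −8p + 9 = p + 3 ⇒ −9p = -6 ⇒ p = 2/3, and the value is (-8)·(2/3) + 9 = 11/3.
For Player II: with q = P(b2), equating Top's and Bottom's payoffs gives −3q + 4 = 6q + 3 ⇒ q = 1/9.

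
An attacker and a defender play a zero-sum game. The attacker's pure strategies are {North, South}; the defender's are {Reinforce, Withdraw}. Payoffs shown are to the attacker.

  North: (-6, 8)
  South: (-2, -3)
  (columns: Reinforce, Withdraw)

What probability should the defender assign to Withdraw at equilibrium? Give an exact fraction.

Row minima: North → -6, South → -3; maximin = -3.
Column maxima: Reinforce → -2, Withdraw → 8; minimax = -2.
-3 ≠ -2, so there is no saddle point; optimal play is mixed.
Let the attacker play North with probability p. Expected payoff against Reinforce: (-6)p + (-2)(1−p) = −4p − 2; against Withdraw: 8p + (-3)(1−p) = 11p − 3.
Setting these equal: −4p − 2 = 11p − 3 ⇒ −15p = -1 ⇒ p = 1/15, and the value is (-4)·(1/15) − 2 = -34/15.
For the defender: with q = P(Reinforce), equating North's and South's payoffs gives −14q + 8 = q − 3 ⇒ q = 11/15.

4/15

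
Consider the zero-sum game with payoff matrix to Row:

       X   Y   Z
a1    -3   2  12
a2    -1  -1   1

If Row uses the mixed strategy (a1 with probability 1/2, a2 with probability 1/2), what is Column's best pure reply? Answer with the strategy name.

X

If Column plays X, Row's expected payoff is (1/2)·(-3) + (1/2)·(-1) = -2.
If Column plays Y, Row's expected payoff is (1/2)·2 + (1/2)·(-1) = 1/2.
If Column plays Z, Row's expected payoff is (1/2)·12 + (1/2)·1 = 13/2.
Column minimizes Row's payoff; the smallest is -2, so the best response is X.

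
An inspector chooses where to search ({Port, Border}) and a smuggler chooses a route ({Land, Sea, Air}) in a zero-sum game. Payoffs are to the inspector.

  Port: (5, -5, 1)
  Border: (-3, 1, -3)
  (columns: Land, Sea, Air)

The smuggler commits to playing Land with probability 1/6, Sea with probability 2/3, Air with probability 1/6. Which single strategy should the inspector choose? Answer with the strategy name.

Border

Expected payoff of Port: (1/6)·5 + (2/3)·(-5) + (1/6)·1 = -7/3.
Expected payoff of Border: (1/6)·(-3) + (2/3)·1 + (1/6)·(-3) = -1/3.
The largest is -1/3, so the inspector's best response is Border.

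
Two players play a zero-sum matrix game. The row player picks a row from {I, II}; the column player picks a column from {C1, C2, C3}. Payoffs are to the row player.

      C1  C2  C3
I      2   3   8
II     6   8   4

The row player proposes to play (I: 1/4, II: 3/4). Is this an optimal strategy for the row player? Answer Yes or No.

Yes

Against C1 this mix gives (1/4)·2 + (3/4)·6 = 5.
Against C2 this mix gives (1/4)·3 + (3/4)·8 = 27/4.
Against C3 this mix gives (1/4)·8 + (3/4)·4 = 5.
All of the column player's active replies (C1, C3) yield 5, and no column does worse for the row player. The mix makes the column player indifferent and guarantees 5, so it is optimal.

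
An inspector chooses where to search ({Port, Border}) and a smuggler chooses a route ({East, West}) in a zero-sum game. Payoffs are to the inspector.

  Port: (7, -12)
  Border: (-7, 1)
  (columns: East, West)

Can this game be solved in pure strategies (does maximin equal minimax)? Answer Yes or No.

Row minima: Port → -12, Border → -7; maximin = -7.
Column maxima: East → 7, West → 1; minimax = 1.
-7 ≠ 1, so no pure-strategy equilibrium exists.

No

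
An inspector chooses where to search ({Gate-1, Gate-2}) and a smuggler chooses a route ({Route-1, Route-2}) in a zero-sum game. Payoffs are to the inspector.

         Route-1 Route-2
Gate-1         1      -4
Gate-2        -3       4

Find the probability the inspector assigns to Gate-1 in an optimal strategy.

7/12

Row minima: Gate-1 → -4, Gate-2 → -3; maximin = -3.
Column maxima: Route-1 → 1, Route-2 → 4; minimax = 1.
-3 ≠ 1, so there is no saddle point; optimal play is mixed.
Let the inspector play Gate-1 with probability p. Expected payoff against Route-1: 1p + (-3)(1−p) = 4p − 3; against Route-2: (-4)p + 4(1−p) = −8p + 4.
Setting these equal: 4p − 3 = −8p + 4 ⇒ 12p = 7 ⇒ p = 7/12, and the value is (4)·(7/12) − 3 = -2/3.
For the smuggler: with q = P(Route-1), equating Gate-1's and Gate-2's payoffs gives 5q − 4 = −7q + 4 ⇒ q = 2/3.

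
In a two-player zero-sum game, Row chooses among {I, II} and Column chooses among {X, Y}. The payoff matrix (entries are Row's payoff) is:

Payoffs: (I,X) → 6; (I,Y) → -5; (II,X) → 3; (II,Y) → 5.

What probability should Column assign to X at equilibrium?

10/13

Row minima: I → -5, II → 3; maximin = 3.
Column maxima: X → 6, Y → 5; minimax = 5.
3 ≠ 5, so there is no saddle point; optimal play is mixed.
Let Row play I with probability p. Expected payoff against X: 6p + 3(1−p) = 3p + 3; against Y: (-5)p + 5(1−p) = −10p + 5.
Setting these equal: 3p + 3 = −10p + 5 ⇒ 13p = 2 ⇒ p = 2/13, and the value is (3)·(2/13) + 3 = 45/13.
For Column: with q = P(X), equating I's and II's payoffs gives 11q − 5 = −2q + 5 ⇒ q = 10/13.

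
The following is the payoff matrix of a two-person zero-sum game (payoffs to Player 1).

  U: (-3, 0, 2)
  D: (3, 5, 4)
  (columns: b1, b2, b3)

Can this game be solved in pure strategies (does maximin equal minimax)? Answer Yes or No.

Yes

Row minima: U → -3, D → 3; maximin = 3.
Column maxima: b1 → 3, b2 → 5, b3 → 4; minimax = 3.
maximin = minimax = 3, so a saddle point exists.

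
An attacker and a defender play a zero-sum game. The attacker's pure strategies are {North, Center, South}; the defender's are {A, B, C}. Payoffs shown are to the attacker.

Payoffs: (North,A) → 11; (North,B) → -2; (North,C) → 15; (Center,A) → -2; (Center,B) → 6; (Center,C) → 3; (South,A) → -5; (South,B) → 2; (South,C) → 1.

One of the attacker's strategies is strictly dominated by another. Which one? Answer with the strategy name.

South

Center gives a strictly higher payoff than South against every column: -2 > -5, 6 > 2, 3 > 1.
So South is strictly dominated and the attacker never plays it.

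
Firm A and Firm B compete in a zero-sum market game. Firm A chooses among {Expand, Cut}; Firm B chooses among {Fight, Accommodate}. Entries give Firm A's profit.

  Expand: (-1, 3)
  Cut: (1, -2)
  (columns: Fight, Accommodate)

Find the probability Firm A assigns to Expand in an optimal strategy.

Row minima: Expand → -1, Cut → -2; maximin = -1.
Column maxima: Fight → 1, Accommodate → 3; minimax = 1.
-1 ≠ 1, so there is no saddle point; optimal play is mixed.
Let Firm A play Expand with probability p. Expected payoff against Fight: (-1)p + 1(1−p) = −2p + 1; against Accommodate: 3p + (-2)(1−p) = 5p − 2.
Setting these equal: −2p + 1 = 5p − 2 ⇒ −7p = -3 ⇒ p = 3/7, and the value is (-2)·(3/7) + 1 = 1/7.
For Firm B: with q = P(Fight), equating Expand's and Cut's payoffs gives −4q + 3 = 3q − 2 ⇒ q = 5/7.

3/7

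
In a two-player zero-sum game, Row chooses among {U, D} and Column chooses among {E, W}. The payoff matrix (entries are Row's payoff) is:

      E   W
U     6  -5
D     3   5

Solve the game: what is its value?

45/13

Row minima: U → -5, D → 3; maximin = 3.
Column maxima: E → 6, W → 5; minimax = 5.
3 ≠ 5, so there is no saddle point; optimal play is mixed.
Let Row play U with probability p. Expected payoff against E: 6p + 3(1−p) = 3p + 3; against W: (-5)p + 5(1−p) = −10p + 5.
Setting these equal: 3p + 3 = −10p + 5 ⇒ 13p = 2 ⇒ p = 2/13, and the value is (3)·(2/13) + 3 = 45/13.
For Column: with q = P(E), equating U's and D's payoffs gives 11q − 5 = −2q + 5 ⇒ q = 10/13.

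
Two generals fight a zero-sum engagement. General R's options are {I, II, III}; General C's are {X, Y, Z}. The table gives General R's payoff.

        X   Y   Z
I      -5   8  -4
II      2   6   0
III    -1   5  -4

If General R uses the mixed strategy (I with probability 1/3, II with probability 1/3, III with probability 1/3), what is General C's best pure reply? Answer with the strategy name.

Z

If General C plays X, General R's expected payoff is (1/3)·(-5) + (1/3)·2 + (1/3)·(-1) = -4/3.
If General C plays Y, General R's expected payoff is (1/3)·8 + (1/3)·6 + (1/3)·5 = 19/3.
If General C plays Z, General R's expected payoff is (1/3)·(-4) + (1/3)·0 + (1/3)·(-4) = -8/3.
General C minimizes General R's payoff; the smallest is -8/3, so the best response is Z.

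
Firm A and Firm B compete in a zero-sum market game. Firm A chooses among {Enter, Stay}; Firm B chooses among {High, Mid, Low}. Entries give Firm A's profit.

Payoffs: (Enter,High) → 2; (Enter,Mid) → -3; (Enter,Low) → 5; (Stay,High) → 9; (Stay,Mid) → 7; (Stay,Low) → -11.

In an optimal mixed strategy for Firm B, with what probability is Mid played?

8/13

Row minima: Enter → -3, Stay → -11; maximin = -3.
Column maxima: High → 9, Mid → 7, Low → 5; minimax = 5.
-3 ≠ 5, so there is no saddle point; optimal play is mixed.
High is strictly dominated by Mid (it gives Firm A strictly more in every row), so Firm B never plays it.
On the remaining 2×2 (Enter, Stay vs Mid, Low):
Let Firm A play Enter with probability p. Expected payoff against Mid: (-3)p + 7(1−p) = −10p + 7; against Low: 5p + (-11)(1−p) = 16p − 11.
Setting these equal: −10p + 7 = 16p − 11 ⇒ −26p = -18 ⇒ p = 9/13, and the value is (-10)·(9/13) + 7 = 1/13.
For Firm B: with q = P(Mid), equating Enter's and Stay's payoffs gives −8q + 5 = 18q − 11 ⇒ q = 8/13.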